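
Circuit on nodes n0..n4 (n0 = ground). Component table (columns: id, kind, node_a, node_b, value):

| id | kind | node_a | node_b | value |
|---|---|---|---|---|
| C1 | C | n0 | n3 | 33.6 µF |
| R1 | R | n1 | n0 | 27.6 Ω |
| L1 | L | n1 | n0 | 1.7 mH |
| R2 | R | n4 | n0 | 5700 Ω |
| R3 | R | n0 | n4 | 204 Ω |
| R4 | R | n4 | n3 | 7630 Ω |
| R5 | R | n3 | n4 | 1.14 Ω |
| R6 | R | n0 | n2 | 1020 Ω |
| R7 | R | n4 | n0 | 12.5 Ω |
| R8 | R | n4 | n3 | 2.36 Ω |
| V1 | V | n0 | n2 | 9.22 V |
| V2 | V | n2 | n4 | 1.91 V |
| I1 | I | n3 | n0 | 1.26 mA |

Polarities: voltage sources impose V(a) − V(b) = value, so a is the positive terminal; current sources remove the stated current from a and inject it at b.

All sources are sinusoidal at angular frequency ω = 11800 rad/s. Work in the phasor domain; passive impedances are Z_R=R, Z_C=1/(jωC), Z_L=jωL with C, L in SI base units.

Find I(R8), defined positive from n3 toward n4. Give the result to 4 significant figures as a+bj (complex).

0.4004+1.315j A

MNA unknowns: 4 node voltages V₁..V_4 plus 2 source currents (V1, V2)
C1: Y=0.000+0.3965j on G[0,3]
R1: Y=0.03623+0.000j on G[1,0]
L1: Y=0.000-0.04985j on G[1,0]
R2: Y=0.0001754+0.000j on G[4,0]
R3: Y=0.004902+0.000j on G[0,4]
R4: Y=0.0001311+0.000j on G[4,3]
R5: Y=0.8772+0.000j on G[3,4]
R6: Y=0.0009804+0.000j on G[0,2]
R7: Y=0.08000+0.000j on G[4,0]
R8: Y=0.4237+0.000j on G[4,3]
V1: row V0−V2=9.22, i_V1 at 0,2
V2: row V2−V4=1.91, i_V2 at 2,4
I1: z[3]−=0.00126, z[0]+=0.00126
solve → V1=0.000+0.000j, V2=-9.220+0.000j, V3=-10.19+3.104j, V4=-11.13+0.000j
aux → i_V1=-2.185-4.038j, i_V2=-2.176-4.038j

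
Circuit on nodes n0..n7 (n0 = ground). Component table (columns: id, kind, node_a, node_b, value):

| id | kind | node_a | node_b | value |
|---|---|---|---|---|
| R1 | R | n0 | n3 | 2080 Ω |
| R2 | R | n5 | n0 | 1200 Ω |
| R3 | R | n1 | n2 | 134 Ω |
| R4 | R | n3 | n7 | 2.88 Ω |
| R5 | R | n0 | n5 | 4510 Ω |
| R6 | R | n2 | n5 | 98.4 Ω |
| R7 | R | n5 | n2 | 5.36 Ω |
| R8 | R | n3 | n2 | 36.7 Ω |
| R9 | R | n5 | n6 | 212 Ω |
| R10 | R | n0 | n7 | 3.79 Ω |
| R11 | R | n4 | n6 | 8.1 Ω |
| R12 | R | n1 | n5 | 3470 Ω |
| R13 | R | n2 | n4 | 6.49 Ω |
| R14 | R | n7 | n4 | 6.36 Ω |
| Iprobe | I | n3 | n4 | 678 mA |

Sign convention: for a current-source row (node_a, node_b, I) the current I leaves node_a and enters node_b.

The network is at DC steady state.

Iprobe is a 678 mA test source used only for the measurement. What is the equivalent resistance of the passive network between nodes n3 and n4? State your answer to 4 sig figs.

R_eq = 7.585 Ω

Apply KCL at each of the 7 non-ground nodes and solve the resulting linear system.
Node n1: branches {R3, R12} → V_1 = 2.758
Node n2: branches {R3, R6, R7, R8, R13} → V_2 = 2.758
Node n3: branches {R1, R4, R8, Iprobe} → V_3 = -1.615
Node n4: branches {R11, R13, R14, Iprobe} → V_4 = 3.528
Node n5: branches {R2, R5, R6, R7, R9, R12} → V_5 = 2.761
Node n6: branches {R9, R11} → V_6 = 3.499
Node n7: branches {R4, R10, R14} → V_7 = -0.008096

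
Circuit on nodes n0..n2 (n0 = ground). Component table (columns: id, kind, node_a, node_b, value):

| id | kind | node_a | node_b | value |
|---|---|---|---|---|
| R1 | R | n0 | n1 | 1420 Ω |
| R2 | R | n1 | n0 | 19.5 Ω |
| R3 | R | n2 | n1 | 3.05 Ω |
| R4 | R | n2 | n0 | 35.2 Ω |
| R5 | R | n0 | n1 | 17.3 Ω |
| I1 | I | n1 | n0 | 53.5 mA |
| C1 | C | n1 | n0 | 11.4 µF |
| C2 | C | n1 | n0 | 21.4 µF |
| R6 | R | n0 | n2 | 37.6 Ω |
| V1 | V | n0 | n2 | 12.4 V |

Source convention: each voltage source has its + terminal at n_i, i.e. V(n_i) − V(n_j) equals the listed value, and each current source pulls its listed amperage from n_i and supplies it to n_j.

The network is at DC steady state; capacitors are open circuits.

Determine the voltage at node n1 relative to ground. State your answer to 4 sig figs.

-9.412 V

Apply KCL at each of the 2 non-ground nodes and solve the resulting linear system.
Node n1: branches {R1, R2, R3, R5, I1, C1, C2} → V_1 = -9.412
Node n2: branches {R3, R4, R6, V1} → V_2 = -12.40
Source currents: i(V1)=-1.662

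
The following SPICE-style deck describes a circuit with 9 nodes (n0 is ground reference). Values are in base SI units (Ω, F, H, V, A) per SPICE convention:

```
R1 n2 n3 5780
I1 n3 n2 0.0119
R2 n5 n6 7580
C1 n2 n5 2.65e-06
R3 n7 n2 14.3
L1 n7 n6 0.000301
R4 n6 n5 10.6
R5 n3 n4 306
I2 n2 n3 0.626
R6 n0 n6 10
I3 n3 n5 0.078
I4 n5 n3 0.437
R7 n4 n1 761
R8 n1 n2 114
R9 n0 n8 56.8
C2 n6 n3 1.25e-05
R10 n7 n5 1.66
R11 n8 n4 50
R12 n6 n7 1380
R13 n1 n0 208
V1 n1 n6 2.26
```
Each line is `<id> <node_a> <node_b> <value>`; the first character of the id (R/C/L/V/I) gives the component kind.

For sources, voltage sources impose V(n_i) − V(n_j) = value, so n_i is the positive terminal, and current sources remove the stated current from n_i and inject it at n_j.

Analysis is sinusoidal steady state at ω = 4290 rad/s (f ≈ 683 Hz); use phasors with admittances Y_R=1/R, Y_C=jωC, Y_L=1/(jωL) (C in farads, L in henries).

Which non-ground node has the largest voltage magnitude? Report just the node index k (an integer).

Element admittances at ω=4290 rad/s:
  Y(R1) = 0.0001730+0.000j S between n2,n3
  I1: injects 0.0119 A into n2 (from n3)
  Y(R2) = 0.0001319+0.000j S between n5,n6
  Y(C1) = 0.000+0.01137j S between n2,n5
  Y(R3) = 0.06993+0.000j S between n7,n2
  Y(L1) = 0.000-0.7744j S between n7,n6
  Y(R4) = 0.09434+0.000j S between n6,n5
  Y(R5) = 0.003268+0.000j S between n3,n4
  I2: injects 0.626 A into n3 (from n2)
  Y(R6) = 0.1000+0.000j S between n0,n6
  I3: injects 0.078 A into n5 (from n3)
  I4: injects 0.437 A into n3 (from n5)
  Y(R7) = 0.001314+0.000j S between n4,n1
  Y(R8) = 0.008772+0.000j S between n1,n2
  Y(R9) = 0.01761+0.000j S between n0,n8
  Y(C2) = 0.000+0.05363j S between n6,n3
  Y(R10) = 0.6024+0.000j S between n7,n5
  Y(R11) = 0.02000+0.000j S between n8,n4
  Y(R12) = 0.0007246+0.000j S between n6,n7
  Y(R13) = 0.004808+0.000j S between n1,n0
  V1: constraint V(n1)−V(n6) = 2.26
Assemble and solve the 9×9 MNA system:
  V(n1)=2.123+0.3681j  V(n2)=-7.629+0.3709j  V(n3)=0.7505-17.73j  V(n4)=0.3759-4.120j  V(n5)=-0.7756-0.6654j  V(n6)=-0.1373+0.3681j  V(n7)=-0.2602-0.6982j  V(n8)=0.1999-2.191j
  i(V1)=-0.09805-0.007642j

3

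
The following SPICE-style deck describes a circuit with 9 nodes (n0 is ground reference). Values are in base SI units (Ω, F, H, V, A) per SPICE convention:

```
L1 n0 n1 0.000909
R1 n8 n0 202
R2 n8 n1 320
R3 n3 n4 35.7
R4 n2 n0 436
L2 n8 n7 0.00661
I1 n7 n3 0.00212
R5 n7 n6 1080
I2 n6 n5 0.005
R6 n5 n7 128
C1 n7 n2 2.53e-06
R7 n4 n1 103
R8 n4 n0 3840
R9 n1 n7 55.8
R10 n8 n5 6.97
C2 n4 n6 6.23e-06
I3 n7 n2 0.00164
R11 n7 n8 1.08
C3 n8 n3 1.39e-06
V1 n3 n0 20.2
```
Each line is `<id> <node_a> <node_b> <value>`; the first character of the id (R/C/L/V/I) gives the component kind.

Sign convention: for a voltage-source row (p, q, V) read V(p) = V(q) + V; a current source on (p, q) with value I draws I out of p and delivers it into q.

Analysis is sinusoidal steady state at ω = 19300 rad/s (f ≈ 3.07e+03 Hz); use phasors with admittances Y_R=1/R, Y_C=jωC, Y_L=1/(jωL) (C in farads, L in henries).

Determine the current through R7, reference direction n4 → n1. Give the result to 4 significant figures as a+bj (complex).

0.1510-0.05095j A

Element admittances at ω=19300 rad/s:
  Y(L1) = 0.000-0.05700j S between n0,n1
  Y(R1) = 0.004950+0.000j S between n8,n0
  Y(R2) = 0.003125+0.000j S between n8,n1
  Y(R3) = 0.02801+0.000j S between n3,n4
  Y(R4) = 0.002294+0.000j S between n2,n0
  Y(L2) = 0.000-0.007839j S between n8,n7
  I1: injects 0.00212 A into n3 (from n7)
  Y(R5) = 0.0009259+0.000j S between n7,n6
  I2: injects 0.005 A into n5 (from n6)
  Y(R6) = 0.007812+0.000j S between n5,n7
  Y(C1) = 0.000+0.04883j S between n7,n2
  Y(R7) = 0.009709+0.000j S between n4,n1
  Y(R8) = 0.0002604+0.000j S between n4,n0
  Y(R9) = 0.01792+0.000j S between n1,n7
  Y(R10) = 0.1435+0.000j S between n8,n5
  Y(C2) = 0.000+0.1202j S between n4,n6
  I3: injects 0.00164 A into n2 (from n7)
  Y(R11) = 0.9259+0.000j S between n7,n8
  Y(C3) = 0.000+0.02683j S between n8,n3
  V1: constraint V(n3)−V(n0) = 20.2
Assemble and solve the 9×9 MNA system:
  V(n1)=-1.142+7.399j  V(n2)=11.06+13.38j  V(n3)=20.20+0.000j  V(n4)=14.41+2.152j  V(n5)=11.97+13.03j  V(n6)=14.49+2.215j  V(n7)=11.68+12.89j  V(n8)=11.96+13.04j
  i(V1)=-0.5100-0.1609j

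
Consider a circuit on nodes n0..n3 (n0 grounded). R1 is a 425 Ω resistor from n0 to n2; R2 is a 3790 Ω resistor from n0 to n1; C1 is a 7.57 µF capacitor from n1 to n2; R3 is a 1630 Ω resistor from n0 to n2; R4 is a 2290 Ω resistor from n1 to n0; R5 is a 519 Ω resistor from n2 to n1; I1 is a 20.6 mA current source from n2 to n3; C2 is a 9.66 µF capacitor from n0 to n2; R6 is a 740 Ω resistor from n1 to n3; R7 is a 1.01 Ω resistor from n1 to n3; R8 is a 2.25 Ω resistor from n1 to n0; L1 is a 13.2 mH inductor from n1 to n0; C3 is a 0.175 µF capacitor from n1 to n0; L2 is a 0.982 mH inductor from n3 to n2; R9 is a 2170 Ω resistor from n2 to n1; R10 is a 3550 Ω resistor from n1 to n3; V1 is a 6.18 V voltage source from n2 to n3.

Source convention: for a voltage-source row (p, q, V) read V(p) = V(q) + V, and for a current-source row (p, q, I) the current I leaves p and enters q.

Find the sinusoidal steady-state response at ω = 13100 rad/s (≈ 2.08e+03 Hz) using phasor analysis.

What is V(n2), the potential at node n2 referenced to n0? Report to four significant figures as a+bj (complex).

4.946-2.585j V

Apply KCL at each of the 3 non-ground nodes and solve the resulting linear system.
Node n1: branches {R2, C1, R4, R5, R6, R7, R8, L1, C3, R9, R10} → V_1 = -0.7570-1.395j
Node n2: branches {R1, C1, R3, R5, I1, C2, L2, R9, V1} → V_2 = 4.946-2.585j
Node n3: branches {I1, R6, R7, L2, R10, V1} → V_3 = -1.234-2.585j
Source currents: i(V1)=-0.4941-0.7004j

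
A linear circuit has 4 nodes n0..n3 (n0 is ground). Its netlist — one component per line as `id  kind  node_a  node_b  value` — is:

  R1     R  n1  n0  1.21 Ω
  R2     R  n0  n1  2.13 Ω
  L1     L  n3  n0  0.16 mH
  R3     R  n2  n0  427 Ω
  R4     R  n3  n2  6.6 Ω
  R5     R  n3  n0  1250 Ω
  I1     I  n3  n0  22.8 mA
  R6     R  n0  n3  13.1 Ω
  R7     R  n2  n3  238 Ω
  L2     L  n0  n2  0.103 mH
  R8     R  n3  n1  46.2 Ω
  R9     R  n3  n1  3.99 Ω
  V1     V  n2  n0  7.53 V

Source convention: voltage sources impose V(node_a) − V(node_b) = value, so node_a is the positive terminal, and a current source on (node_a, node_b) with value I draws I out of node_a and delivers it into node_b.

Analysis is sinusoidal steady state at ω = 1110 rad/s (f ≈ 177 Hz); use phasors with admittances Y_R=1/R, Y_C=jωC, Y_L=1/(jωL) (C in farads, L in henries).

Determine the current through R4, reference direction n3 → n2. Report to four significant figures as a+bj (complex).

-1.138+0.03074j A

Apply KCL at each of the 3 non-ground nodes and solve the resulting linear system.
Node n1: branches {R1, R2, R8, R9} → V_1 = 0.002864+0.03522j
Node n2: branches {R3, R4, R7, L2, V1} → V_2 = 7.530+0.000j
Node n3: branches {L1, R4, R5, I1, R6, R7, R8, R9} → V_3 = 0.01649+0.2029j
Source currents: i(V1)=-1.188+65.89j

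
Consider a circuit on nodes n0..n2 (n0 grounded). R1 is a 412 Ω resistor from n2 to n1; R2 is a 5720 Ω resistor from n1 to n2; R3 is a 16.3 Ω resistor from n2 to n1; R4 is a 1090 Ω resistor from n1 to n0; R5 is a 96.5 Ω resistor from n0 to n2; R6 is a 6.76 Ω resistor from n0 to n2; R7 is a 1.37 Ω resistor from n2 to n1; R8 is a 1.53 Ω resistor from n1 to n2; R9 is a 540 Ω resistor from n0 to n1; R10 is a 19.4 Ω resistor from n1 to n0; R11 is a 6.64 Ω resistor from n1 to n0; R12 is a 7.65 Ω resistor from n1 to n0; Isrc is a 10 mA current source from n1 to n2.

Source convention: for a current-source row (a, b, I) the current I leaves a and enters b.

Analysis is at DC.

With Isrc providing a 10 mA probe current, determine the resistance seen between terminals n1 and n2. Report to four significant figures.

MNA unknowns: 2 node voltages V₁..V_2
R1: Y=0.002427 on G[2,1]
R2: Y=0.0001748 on G[1,2]
R3: Y=0.06135 on G[2,1]
R4: Y=0.0009174 on G[1,0]
R5: Y=0.01036 on G[0,2]
R6: Y=0.1479 on G[0,2]
R7: Y=0.7299 on G[2,1]
R8: Y=0.6536 on G[1,2]
R9: Y=0.001852 on G[0,1]
R10: Y=0.05155 on G[1,0]
R11: Y=0.1506 on G[1,0]
R12: Y=0.1307 on G[1,0]
Isrc: z[1]−=0.01, z[2]+=0.01
solve → V1=-0.002061, V2=0.004370

R_eq = 0.6431 Ω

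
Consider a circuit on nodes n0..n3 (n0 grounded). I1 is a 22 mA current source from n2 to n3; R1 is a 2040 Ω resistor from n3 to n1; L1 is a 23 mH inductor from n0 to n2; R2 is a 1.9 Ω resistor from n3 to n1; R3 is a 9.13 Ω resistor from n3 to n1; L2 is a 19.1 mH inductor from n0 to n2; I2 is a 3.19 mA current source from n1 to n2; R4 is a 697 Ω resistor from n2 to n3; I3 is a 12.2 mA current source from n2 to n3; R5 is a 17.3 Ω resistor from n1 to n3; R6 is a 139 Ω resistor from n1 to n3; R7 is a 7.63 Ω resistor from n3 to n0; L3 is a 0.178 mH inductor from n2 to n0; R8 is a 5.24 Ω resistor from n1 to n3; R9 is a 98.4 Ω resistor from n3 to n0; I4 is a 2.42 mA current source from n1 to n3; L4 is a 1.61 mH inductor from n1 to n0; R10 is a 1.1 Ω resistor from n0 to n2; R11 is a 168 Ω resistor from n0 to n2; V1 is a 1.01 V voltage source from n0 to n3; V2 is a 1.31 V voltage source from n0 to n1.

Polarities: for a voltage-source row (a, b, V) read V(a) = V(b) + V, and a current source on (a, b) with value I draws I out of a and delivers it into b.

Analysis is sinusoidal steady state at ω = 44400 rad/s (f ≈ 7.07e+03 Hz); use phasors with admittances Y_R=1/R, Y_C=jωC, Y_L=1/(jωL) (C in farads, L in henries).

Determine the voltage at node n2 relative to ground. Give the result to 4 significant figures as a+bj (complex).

-0.03473-0.004877j V

Apply KCL at each of the 3 non-ground nodes and solve the resulting linear system.
Node n1: branches {R1, R2, R3, I2, R5, R6, R8, I4, L4, V2} → V_1 = -1.310+0.000j
Node n2: branches {I1, L1, L2, I2, R4, I3, L3, R10, R11} → V_2 = -0.03473-0.004877j
Node n3: branches {I1, R1, R2, R3, R4, I3, R5, R6, R7, R8, R9, I4, V1} → V_3 = -1.010+0.000j
Source currents: i(V1)=0.08700+6.997e-06j, i(V2)=-0.2620+0.01833j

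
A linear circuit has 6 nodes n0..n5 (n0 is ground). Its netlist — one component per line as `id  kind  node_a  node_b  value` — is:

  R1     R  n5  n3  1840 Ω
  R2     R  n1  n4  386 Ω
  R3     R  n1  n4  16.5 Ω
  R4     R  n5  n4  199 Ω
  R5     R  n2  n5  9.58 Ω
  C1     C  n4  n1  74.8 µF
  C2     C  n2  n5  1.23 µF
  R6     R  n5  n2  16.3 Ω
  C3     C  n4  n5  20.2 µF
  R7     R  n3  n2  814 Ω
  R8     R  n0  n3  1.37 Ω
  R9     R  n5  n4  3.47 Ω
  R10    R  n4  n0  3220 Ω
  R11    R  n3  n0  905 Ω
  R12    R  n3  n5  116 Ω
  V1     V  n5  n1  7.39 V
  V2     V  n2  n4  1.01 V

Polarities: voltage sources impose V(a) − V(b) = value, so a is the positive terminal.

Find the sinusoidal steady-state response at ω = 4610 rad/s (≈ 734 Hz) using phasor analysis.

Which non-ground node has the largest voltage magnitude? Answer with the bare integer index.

Apply KCL at each of the 5 non-ground nodes and solve the resulting linear system.
Node n1: branches {R2, R3, C1, V1} → V_1 = -7.057+0.3230j
Node n2: branches {R5, C2, R6, R7, V2} → V_2 = -1.770-1.918j
Node n3: branches {R1, R7, R8, R11, R12} → V_3 = 0.001181+0.0008147j
Node n4: branches {R2, R3, R4, C1, C3, R9, R10, V2} → V_4 = -2.780-1.918j
Node n5: branches {R1, R4, R5, C2, R6, C3, R9, R12, V1} → V_5 = 0.3329+0.3230j
Source currents: i(V1)=-1.043-1.333j, i(V2)=0.3380+0.3857j

1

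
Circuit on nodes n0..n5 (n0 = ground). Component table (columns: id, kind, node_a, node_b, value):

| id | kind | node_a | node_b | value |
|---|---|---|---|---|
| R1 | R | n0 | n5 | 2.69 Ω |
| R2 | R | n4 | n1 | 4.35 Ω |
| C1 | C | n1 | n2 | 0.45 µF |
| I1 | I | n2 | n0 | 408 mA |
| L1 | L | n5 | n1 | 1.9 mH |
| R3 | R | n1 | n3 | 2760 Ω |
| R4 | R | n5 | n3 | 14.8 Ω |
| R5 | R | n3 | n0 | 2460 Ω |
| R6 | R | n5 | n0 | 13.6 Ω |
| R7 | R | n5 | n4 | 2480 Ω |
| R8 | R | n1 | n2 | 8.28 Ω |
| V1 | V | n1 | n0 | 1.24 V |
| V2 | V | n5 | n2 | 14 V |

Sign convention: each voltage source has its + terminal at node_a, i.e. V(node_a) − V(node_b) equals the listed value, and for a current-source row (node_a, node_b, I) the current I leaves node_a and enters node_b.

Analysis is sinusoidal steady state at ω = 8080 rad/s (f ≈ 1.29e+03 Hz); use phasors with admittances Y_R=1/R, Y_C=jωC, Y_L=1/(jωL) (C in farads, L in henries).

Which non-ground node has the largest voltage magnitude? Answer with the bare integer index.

2

MNA unknowns: 5 node voltages V₁..V_5 plus 2 source currents (V1, V2)
R1: Y=0.3717+0.000j on G[0,5]
R2: Y=0.2299+0.000j on G[4,1]
C1: Y=0.000+0.003636j on G[1,2]
I1: z[2]−=0.408, z[0]+=0.408
L1: Y=0.000-0.06514j on G[5,1]
R3: Y=0.0003623+0.000j on G[1,3]
R4: Y=0.06757+0.000j on G[5,3]
R5: Y=0.0004065+0.000j on G[3,0]
R6: Y=0.07353+0.000j on G[5,0]
R7: Y=0.0004032+0.000j on G[5,4]
R8: Y=0.1208+0.000j on G[1,2]
V1: row V1−V0=1.24, i_V1 at 1,0
V2: row V5−V2=14, i_V2 at 5,2
solve → V1=1.240+0.000j, V2=-11.50+0.2267j, V3=2.481+0.2241j, V4=1.242+0.0003969j, V5=2.503+0.2267j
aux → i_V1=-1.523-0.1010j, i_V2=-1.131-0.01894j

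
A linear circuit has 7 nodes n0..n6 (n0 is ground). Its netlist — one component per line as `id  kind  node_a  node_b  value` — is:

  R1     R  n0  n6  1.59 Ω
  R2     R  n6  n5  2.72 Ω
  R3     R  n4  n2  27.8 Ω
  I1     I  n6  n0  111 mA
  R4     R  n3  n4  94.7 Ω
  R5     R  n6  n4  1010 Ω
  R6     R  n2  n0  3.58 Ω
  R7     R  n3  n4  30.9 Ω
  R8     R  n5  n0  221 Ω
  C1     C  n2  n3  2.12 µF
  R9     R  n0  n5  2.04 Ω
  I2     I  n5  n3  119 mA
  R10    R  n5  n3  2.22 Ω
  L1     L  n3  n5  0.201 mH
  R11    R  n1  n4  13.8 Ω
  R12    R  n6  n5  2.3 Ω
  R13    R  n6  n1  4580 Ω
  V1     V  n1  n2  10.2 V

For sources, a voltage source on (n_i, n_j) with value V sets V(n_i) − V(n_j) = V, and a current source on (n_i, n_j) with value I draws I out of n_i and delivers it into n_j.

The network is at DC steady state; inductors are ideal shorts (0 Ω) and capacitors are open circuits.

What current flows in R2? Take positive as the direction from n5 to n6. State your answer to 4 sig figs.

0.05057 A

Apply KCL at each of the 6 non-ground nodes and solve the resulting linear system.
Node n1: branches {R11, R13, V1} → V_1 = 9.522
Node n2: branches {R3, R6, C1, V1} → V_2 = -0.6782
Node n3: branches {R4, R7, C1, I2, R10, L1} → V_3 = 0.1468
Node n4: branches {R3, R4, R5, R7, R11} → V_4 = 4.410
Node n5: branches {R2, R8, R9, I2, R10, L1, R12} → V_5 = 0.1468
Node n6: branches {R1, R2, I1, R5, R12, R13} → V_6 = 0.009241
Source currents: i(L1)=0.3020, i(V1)=-0.3725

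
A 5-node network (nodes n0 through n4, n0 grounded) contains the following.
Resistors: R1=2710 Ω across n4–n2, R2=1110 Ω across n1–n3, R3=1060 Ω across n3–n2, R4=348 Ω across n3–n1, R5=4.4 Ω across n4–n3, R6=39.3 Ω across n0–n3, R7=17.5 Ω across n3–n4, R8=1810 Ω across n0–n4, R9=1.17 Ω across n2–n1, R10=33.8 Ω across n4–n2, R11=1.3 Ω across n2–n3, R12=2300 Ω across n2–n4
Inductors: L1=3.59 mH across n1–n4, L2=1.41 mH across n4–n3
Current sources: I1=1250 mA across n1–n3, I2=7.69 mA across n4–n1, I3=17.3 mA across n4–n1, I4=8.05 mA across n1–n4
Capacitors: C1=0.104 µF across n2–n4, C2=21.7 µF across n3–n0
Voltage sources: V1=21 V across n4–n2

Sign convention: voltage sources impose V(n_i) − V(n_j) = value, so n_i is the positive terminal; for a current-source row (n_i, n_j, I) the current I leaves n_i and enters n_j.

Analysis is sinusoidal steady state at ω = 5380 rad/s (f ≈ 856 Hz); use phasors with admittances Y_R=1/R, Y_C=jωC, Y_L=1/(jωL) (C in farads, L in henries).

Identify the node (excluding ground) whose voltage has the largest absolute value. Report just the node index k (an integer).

Element admittances at ω=5380 rad/s:
  Y(R1) = 0.0003690+0.000j S between n4,n2
  Y(L1) = 0.000-0.05178j S between n1,n4
  I1: injects 1.25 A into n3 (from n1)
  I2: injects 0.00769 A into n1 (from n4)
  Y(R2) = 0.0009009+0.000j S between n1,n3
  Y(R3) = 0.0009434+0.000j S between n3,n2
  Y(R4) = 0.002874+0.000j S between n3,n1
  I3: injects 0.0173 A into n1 (from n4)
  Y(R5) = 0.2273+0.000j S between n4,n3
  Y(R6) = 0.02545+0.000j S between n0,n3
  Y(C1) = 0.000+0.0005595j S between n2,n4
  Y(R7) = 0.05714+0.000j S between n3,n4
  Y(L2) = 0.000-0.1318j S between n4,n3
  Y(R8) = 0.0005525+0.000j S between n0,n4
  Y(R9) = 0.8547+0.000j S between n2,n1
  Y(R10) = 0.02959+0.000j S between n4,n2
  Y(R11) = 0.7692+0.000j S between n2,n3
  Y(C2) = 0.000+0.1167j S between n3,n0
  I4: injects 0.00805 A into n4 (from n1)
  Y(R12) = 0.0004348+0.000j S between n2,n4
  V1: constraint V(n4)−V(n2) = 21
Assemble and solve the 5×5 MNA system:
  V(n1)=-8.390+0.4493j  V(n2)=-7.066+1.803j  V(n3)=-0.02187+0.06118j  V(n4)=13.93+1.803j
  i(V1)=-4.932+2.487j

4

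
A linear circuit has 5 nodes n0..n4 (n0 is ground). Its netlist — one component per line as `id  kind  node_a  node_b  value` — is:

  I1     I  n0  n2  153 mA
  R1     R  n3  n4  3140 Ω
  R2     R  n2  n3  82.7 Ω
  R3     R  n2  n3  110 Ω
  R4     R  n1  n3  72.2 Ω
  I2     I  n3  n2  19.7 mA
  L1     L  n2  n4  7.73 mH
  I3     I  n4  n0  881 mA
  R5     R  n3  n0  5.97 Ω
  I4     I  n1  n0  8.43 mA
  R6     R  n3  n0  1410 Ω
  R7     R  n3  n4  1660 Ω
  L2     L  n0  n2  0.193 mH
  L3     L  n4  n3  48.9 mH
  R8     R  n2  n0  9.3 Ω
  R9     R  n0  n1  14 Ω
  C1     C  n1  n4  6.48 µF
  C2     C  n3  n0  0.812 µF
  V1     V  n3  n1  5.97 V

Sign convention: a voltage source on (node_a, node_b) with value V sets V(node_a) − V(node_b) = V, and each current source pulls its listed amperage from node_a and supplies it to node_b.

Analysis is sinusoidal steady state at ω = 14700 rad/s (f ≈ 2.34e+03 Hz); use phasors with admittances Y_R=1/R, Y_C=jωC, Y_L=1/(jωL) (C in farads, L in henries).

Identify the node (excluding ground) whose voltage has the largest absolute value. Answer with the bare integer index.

Element admittances at ω=14700 rad/s:
  I1: injects 0.153 A into n2 (from n0)
  Y(R1) = 0.0003185+0.000j S between n3,n4
  Y(R2) = 0.01209+0.000j S between n2,n3
  Y(R3) = 0.009091+0.000j S between n2,n3
  Y(R4) = 0.01385+0.000j S between n1,n3
  I2: injects 0.0197 A into n2 (from n3)
  Y(L1) = 0.000-0.008800j S between n2,n4
  I3: injects 0.881 A into n0 (from n4)
  Y(R5) = 0.1675+0.000j S between n3,n0
  I4: injects 0.00843 A into n0 (from n1)
  Y(R6) = 0.0007092+0.000j S between n3,n0
  Y(R7) = 0.0006024+0.000j S between n3,n4
  Y(L2) = 0.000-0.3525j S between n0,n2
  Y(L3) = 0.000-0.001391j S between n4,n3
  Y(R8) = 0.1075+0.000j S between n2,n0
  Y(R9) = 0.07143+0.000j S between n0,n1
  Y(C1) = 0.000+0.09526j S between n1,n4
  Y(C2) = 0.000+0.01194j S between n3,n0
  V1: constraint V(n3)−V(n1) = 5.97
Assemble and solve the 5×5 MNA system:
  V(n1)=-8.147-0.1622j  V(n2)=-0.002281+0.5958j  V(n3)=-2.177-0.1622j  V(n4)=-9.198+10.04j
  i(V1)=0.3157+0.08850j

4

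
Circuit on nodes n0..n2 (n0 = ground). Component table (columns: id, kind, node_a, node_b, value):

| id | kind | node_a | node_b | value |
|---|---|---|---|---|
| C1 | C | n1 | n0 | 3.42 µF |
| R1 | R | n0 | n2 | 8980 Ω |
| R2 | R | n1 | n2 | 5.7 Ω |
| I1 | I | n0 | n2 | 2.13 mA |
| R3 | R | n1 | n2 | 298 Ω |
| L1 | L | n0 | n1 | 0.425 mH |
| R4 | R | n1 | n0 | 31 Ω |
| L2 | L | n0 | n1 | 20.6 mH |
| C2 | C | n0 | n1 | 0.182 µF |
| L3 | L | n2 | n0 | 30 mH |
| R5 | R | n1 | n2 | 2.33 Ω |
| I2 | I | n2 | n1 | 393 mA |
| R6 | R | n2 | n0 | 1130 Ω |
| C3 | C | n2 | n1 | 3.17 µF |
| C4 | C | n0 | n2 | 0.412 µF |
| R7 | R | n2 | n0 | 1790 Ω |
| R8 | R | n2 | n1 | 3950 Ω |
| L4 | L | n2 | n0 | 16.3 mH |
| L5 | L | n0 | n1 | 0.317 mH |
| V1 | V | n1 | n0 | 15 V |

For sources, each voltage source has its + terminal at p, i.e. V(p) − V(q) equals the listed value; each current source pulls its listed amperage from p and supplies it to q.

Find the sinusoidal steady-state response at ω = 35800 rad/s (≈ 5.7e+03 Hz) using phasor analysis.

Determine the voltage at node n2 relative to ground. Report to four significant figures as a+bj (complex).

Apply KCL at each of the 2 non-ground nodes and solve the resulting linear system.
Node n1: branches {C1, R2, R3, L1, R4, L2, C2, R5, I2, C3, R8, L5, V1} → V_1 = 15.00+0.000j
Node n2: branches {R1, R2, I1, R3, L3, R5, I2, R6, C3, C4, R7, R8, L4} → V_2 = 14.29-0.1514j
Source currents: i(V1)=-0.5058+0.2209j

14.29-0.1514j V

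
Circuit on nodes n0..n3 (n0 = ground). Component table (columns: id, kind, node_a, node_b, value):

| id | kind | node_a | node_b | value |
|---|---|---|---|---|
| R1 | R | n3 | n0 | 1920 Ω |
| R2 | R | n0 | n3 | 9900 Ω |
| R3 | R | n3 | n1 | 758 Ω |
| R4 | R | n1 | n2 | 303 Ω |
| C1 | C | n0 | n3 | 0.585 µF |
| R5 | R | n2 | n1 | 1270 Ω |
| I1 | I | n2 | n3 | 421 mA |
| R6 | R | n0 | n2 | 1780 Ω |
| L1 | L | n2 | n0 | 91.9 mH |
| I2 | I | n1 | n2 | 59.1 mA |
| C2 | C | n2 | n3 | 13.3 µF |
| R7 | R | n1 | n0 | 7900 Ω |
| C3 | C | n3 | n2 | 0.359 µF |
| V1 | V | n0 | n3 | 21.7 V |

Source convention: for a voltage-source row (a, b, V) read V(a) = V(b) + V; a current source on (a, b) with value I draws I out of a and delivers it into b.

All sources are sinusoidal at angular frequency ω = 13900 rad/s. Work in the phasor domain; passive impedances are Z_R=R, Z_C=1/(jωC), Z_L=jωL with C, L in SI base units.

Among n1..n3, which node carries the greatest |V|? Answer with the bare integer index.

1

MNA unknowns: 3 node voltages V₁..V_3 plus 1 source current (V1)
R1: Y=0.0005208+0.000j on G[3,0]
R2: Y=0.0001010+0.000j on G[0,3]
R3: Y=0.001319+0.000j on G[3,1]
R4: Y=0.003300+0.000j on G[1,2]
C1: Y=0.000+0.008131j on G[0,3]
R5: Y=0.0007874+0.000j on G[2,1]
I1: z[2]−=0.421, z[3]+=0.421
R6: Y=0.0005618+0.000j on G[0,2]
L1: Y=0.000-0.0007828j on G[2,0]
I2: z[1]−=0.0591, z[2]+=0.0591
C2: Y=0.000+0.1849j on G[2,3]
R7: Y=0.0001266+0.000j on G[1,0]
C3: Y=0.000+0.004990j on G[3,2]
V1: row V0−V3=21.7, i_V1 at 0,3
solve → V1=-31.96+1.528j, V2=-21.81+2.069j, V3=-21.70+0.000j
aux → i_V1=-0.02817-0.1580j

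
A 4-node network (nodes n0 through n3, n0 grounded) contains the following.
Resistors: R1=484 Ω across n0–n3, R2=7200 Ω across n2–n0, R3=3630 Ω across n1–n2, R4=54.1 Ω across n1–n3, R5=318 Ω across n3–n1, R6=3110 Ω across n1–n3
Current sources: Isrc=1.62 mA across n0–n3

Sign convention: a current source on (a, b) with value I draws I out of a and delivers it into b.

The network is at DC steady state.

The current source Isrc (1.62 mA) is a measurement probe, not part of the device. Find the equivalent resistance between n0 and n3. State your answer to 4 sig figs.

MNA unknowns: 3 node voltages V₁..V_3
R1: Y=0.002066 on G[0,3]
R2: Y=0.0001389 on G[2,0]
R3: Y=0.0002755 on G[1,2]
R4: Y=0.01848 on G[1,3]
R5: Y=0.003145 on G[3,1]
R6: Y=0.0003215 on G[1,3]
Isrc: z[0]−=0.00162, z[3]+=0.00162
solve → V1=0.7475, V2=0.4970, V3=0.7507

R_eq = 463.4 Ω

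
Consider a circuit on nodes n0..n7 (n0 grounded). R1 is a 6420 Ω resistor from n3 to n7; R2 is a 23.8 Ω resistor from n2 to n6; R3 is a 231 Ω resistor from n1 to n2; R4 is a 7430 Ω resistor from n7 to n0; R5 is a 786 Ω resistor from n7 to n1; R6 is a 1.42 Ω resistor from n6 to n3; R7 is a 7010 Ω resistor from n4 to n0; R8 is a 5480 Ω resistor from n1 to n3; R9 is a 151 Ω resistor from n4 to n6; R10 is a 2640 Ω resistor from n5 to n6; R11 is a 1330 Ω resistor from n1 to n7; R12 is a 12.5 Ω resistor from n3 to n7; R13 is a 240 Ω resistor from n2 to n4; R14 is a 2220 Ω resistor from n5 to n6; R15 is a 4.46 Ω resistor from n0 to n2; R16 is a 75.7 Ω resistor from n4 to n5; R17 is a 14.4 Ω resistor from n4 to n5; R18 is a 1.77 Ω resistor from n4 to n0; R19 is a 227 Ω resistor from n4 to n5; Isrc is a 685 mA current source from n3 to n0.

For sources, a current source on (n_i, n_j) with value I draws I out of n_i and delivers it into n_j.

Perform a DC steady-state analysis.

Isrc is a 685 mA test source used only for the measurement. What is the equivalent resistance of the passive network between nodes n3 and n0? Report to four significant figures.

Element admittances at DC:
  Y(R1) = 0.0001558 S between n3,n7
  Y(R2) = 0.04202 S between n2,n6
  Y(R3) = 0.004329 S between n1,n2
  Y(R4) = 0.0001346 S between n7,n0
  Y(R5) = 0.001272 S between n7,n1
  Y(R6) = 0.7042 S between n6,n3
  Y(R7) = 0.0001427 S between n4,n0
  Y(R8) = 0.0001825 S between n1,n3
  Y(R9) = 0.006623 S between n4,n6
  Y(R10) = 0.0003788 S between n5,n6
  Y(R11) = 0.0007519 S between n1,n7
  Y(R12) = 0.08000 S between n3,n7
  Y(R13) = 0.004167 S between n2,n4
  Y(R14) = 0.0004505 S between n5,n6
  Y(R15) = 0.2242 S between n0,n2
  Y(R16) = 0.01321 S between n4,n5
  Y(R17) = 0.06944 S between n4,n5
  Y(R18) = 0.5650 S between n4,n0
  Y(R19) = 0.004405 S between n4,n5
  Isrc: injects 0.685 A into n0 (from n3)
Assemble and solve the 7×7 MNA system:
  V(n1)=-7.140  V(n2)=-2.494  V(n3)=-16.49  V(n4)=-0.2187  V(n5)=-0.3634  V(n6)=-15.55  V(n7)=-16.23

R_eq = 24.07 Ω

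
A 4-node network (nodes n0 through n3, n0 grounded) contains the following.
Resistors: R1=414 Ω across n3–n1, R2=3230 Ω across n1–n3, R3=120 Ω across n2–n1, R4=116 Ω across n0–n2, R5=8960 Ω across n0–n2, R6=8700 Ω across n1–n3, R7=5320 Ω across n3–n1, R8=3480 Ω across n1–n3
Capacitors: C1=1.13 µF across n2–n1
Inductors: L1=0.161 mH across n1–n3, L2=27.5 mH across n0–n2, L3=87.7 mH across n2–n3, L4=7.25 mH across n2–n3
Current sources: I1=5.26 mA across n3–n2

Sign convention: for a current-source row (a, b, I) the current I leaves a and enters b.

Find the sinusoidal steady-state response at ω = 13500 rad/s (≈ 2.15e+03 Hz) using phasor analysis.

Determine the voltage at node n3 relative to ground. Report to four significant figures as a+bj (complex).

-0.4683+0.2388j V

MNA unknowns: 3 node voltages V₁..V_3
R1: Y=0.002415+0.000j on G[3,1]
R2: Y=0.0003096+0.000j on G[1,3]
C1: Y=0.000+0.01525j on G[2,1]
L1: Y=0.000-0.4601j on G[1,3]
R3: Y=0.008333+0.000j on G[2,1]
R4: Y=0.008621+0.000j on G[0,2]
L2: Y=0.000-0.002694j on G[0,2]
R5: Y=0.0001116+0.000j on G[0,2]
L3: Y=0.000-0.0008446j on G[2,3]
R6: Y=0.0001149+0.000j on G[1,3]
L4: Y=0.000-0.01022j on G[2,3]
R7: Y=0.0001880+0.000j on G[3,1]
R8: Y=0.0002874+0.000j on G[1,3]
I1: z[3]−=0.00526, z[2]+=0.00526
solve → V1=-0.4795+0.2560j, V2=0.000+0.000j, V3=-0.4683+0.2388j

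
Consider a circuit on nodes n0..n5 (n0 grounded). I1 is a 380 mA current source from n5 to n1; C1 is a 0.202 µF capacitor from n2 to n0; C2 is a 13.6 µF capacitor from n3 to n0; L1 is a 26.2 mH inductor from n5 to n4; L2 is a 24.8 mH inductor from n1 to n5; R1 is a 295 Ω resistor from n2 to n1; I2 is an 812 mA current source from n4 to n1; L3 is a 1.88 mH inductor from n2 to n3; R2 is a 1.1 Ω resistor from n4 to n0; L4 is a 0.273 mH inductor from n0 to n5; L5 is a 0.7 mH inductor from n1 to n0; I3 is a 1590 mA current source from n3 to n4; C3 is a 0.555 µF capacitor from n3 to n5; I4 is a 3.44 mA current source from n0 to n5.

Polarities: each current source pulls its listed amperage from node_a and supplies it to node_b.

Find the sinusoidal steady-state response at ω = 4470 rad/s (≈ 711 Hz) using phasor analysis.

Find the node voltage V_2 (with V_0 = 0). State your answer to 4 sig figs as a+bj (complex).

-0.5311+24.94j V

Element admittances at ω=4470 rad/s:
  I1: injects 0.38 A into n1 (from n5)
  Y(C1) = 0.000+0.0009029j S between n2,n0
  Y(C2) = 0.000+0.06079j S between n3,n0
  Y(L1) = 0.000-0.008539j S between n5,n4
  Y(L2) = 0.000-0.009021j S between n1,n5
  Y(R1) = 0.003390+0.000j S between n2,n1
  I2: injects 0.812 A into n1 (from n4)
  Y(L3) = 0.000-0.1190j S between n2,n3
  Y(R2) = 0.9091+0.000j S between n4,n0
  Y(L4) = 0.000-0.8195j S between n0,n5
  Y(L5) = 0.000-0.3196j S between n1,n0
  I3: injects 1.59 A into n4 (from n3)
  Y(C3) = 0.000+0.002481j S between n3,n5
  I4: injects 0.00344 A into n5 (from n0)
Assemble and solve the 5×5 MNA system:
  V(n1)=-0.2197+3.611j  V(n2)=-0.5311+24.94j  V(n3)=-1.135+24.74j  V(n4)=0.8512+0.007903j  V(n5)=0.009706-0.4856j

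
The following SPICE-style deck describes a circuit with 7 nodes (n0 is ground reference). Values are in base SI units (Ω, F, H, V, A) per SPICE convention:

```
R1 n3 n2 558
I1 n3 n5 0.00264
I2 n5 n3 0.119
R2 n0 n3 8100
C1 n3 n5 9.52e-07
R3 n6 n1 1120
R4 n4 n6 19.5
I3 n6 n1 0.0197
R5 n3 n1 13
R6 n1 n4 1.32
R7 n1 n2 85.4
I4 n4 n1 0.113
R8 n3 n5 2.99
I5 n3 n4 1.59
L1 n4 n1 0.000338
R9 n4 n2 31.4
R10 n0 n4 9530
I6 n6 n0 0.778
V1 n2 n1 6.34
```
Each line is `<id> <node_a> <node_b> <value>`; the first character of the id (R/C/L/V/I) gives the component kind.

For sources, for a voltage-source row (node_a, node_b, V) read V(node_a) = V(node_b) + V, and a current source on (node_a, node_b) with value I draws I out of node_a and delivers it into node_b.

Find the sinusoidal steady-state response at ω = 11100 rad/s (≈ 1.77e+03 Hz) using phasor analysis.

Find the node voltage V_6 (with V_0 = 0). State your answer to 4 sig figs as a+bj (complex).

-3413+0.2508j V

Element admittances at ω=11100 rad/s:
  Y(R1) = 0.001792+0.000j S between n3,n2
  I1: injects 0.00264 A into n5 (from n3)
  I2: injects 0.119 A into n3 (from n5)
  Y(R2) = 0.0001235+0.000j S between n0,n3
  Y(C1) = 0.000+0.01057j S between n3,n5
  Y(R3) = 0.0008929+0.000j S between n6,n1
  Y(R4) = 0.05128+0.000j S between n4,n6
  I3: injects 0.0197 A into n1 (from n6)
  Y(R5) = 0.07692+0.000j S between n3,n1
  Y(R6) = 0.7576+0.000j S between n1,n4
  Y(R7) = 0.01171+0.000j S between n1,n2
  I4: injects 0.113 A into n1 (from n4)
  Y(R8) = 0.3344+0.000j S between n3,n5
  I5: injects 1.59 A into n4 (from n3)
  Y(L1) = 0.000-0.2665j S between n4,n1
  Y(R9) = 0.03185+0.000j S between n4,n2
  Y(R10) = 0.0001049+0.000j S between n0,n4
  I6: injects 0.778 A into n0 (from n6)
  V1: constraint V(n2)−V(n1) = 6.34
Assemble and solve the 7×7 MNA system:
  V(n1)=-3399-0.2205j  V(n2)=-3393-0.2205j  V(n3)=-3414-0.2201j  V(n4)=-3398+0.2590j  V(n5)=-3414-0.2091j  V(n6)=-3413+0.2508j
  i(V1)=-0.2686+0.01527j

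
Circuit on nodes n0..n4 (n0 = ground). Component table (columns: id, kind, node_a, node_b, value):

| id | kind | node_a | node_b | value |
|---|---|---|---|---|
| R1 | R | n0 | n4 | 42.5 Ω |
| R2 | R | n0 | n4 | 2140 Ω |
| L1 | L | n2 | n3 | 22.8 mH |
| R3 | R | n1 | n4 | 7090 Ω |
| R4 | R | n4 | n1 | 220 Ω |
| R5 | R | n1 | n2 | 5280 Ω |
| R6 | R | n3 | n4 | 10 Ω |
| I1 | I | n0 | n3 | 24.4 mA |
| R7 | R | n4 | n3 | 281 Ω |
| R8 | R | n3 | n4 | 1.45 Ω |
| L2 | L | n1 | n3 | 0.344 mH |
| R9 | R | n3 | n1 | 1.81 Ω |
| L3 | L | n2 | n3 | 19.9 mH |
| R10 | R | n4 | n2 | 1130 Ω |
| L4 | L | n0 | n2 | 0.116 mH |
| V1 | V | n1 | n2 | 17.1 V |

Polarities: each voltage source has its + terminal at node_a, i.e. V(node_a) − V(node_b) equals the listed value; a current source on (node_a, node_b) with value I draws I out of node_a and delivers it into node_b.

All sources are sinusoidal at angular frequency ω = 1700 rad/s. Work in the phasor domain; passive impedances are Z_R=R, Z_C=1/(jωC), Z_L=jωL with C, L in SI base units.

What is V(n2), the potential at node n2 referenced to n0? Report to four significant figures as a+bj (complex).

-0.0004987-0.07115j V

Apply KCL at each of the 4 non-ground nodes and solve the resulting linear system.
Node n1: branches {R3, R4, R5, L2, R9, V1} → V_1 = 17.10-0.07115j
Node n2: branches {L1, R5, L3, R10, L4, V1} → V_2 = -0.0004987-0.07115j
Node n3: branches {L1, R6, I1, R7, R8, L2, R9, L3} → V_3 = 16.55-0.1088j
Node n4: branches {R1, R2, R3, R4, R6, R7, R8, R10} → V_4 = 16.05-0.1054j
Source currents: i(V1)=-0.3762+0.9188j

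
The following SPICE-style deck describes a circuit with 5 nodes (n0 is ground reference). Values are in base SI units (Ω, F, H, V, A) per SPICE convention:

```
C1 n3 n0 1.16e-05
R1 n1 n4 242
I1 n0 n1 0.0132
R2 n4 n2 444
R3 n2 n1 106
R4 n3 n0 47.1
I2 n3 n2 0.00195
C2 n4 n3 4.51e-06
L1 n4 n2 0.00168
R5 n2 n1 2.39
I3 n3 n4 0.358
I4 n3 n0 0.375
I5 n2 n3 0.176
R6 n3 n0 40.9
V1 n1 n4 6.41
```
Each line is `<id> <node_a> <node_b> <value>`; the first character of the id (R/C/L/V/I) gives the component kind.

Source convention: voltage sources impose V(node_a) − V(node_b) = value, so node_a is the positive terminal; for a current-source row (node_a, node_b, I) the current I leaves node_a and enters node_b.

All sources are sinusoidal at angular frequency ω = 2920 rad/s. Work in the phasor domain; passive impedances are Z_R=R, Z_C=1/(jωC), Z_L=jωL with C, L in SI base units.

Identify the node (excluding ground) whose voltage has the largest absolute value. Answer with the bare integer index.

4

MNA unknowns: 4 node voltages V₁..V_4 plus 1 source current (V1)
C1: Y=0.000+0.03387j on G[3,0]
R1: Y=0.004132+0.000j on G[1,4]
I1: z[0]−=0.0132, z[1]+=0.0132
R2: Y=0.002252+0.000j on G[4,2]
R3: Y=0.009434+0.000j on G[2,1]
R4: Y=0.02123+0.000j on G[3,0]
I2: z[3]−=0.00195, z[2]+=0.00195
C2: Y=0.000+0.01317j on G[4,3]
L1: Y=0.000-0.2038j on G[4,2]
R5: Y=0.4184+0.000j on G[2,1]
I3: z[3]−=0.358, z[4]+=0.358
I4: z[3]−=0.375, z[0]+=0.375
I5: z[2]−=0.176, z[3]+=0.176
R6: Y=0.02445+0.000j on G[3,0]
V1: row V1−V4=6.41, i_V1 at 1,4
solve → V1=1.300-11.18j, V2=-0.2341-8.870j, V3=-5.110+3.789j, V4=-5.110-11.18j
aux → i_V1=-0.6695+0.9888j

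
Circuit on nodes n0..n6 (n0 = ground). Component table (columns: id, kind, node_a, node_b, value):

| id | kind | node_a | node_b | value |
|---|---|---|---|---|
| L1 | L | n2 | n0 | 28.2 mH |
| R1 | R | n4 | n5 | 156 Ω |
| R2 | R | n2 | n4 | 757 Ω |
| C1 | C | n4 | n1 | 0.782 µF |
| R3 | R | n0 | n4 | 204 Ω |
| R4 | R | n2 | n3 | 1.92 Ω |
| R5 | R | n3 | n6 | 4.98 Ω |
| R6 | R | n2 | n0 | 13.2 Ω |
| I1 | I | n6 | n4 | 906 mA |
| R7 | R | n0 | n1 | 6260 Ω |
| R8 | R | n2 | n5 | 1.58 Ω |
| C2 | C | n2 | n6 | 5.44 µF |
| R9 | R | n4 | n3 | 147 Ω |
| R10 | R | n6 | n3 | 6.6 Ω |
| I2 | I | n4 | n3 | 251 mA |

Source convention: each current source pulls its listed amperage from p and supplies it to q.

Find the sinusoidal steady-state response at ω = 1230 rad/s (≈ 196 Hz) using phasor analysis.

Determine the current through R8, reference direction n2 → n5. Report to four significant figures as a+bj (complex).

-0.2141-0.0009586j A

Element admittances at ω=1230 rad/s:
  Y(L1) = 0.000-0.02883j S between n2,n0
  Y(R1) = 0.006410+0.000j S between n4,n5
  Y(R2) = 0.001321+0.000j S between n2,n4
  Y(C1) = 0.000+0.0009619j S between n4,n1
  Y(R3) = 0.004902+0.000j S between n0,n4
  Y(R4) = 0.5208+0.000j S between n2,n3
  Y(R5) = 0.2008+0.000j S between n3,n6
  Y(R6) = 0.07576+0.000j S between n2,n0
  I1: injects 0.906 A into n4 (from n6)
  Y(R7) = 0.0001597+0.000j S between n0,n1
  Y(R8) = 0.6329+0.000j S between n2,n5
  Y(C2) = 0.000+0.006691j S between n2,n6
  Y(R9) = 0.006803+0.000j S between n4,n3
  Y(R10) = 0.1515+0.000j S between n6,n3
  I2: injects 0.251 A into n3 (from n4)
Assemble and solve the 6×6 MNA system:
  V(n1)=31.11+4.632j  V(n2)=-1.867-0.6858j  V(n3)=-2.672-0.6411j  V(n4)=31.88-0.5347j  V(n5)=-1.529-0.6843j  V(n6)=-5.242-0.5770j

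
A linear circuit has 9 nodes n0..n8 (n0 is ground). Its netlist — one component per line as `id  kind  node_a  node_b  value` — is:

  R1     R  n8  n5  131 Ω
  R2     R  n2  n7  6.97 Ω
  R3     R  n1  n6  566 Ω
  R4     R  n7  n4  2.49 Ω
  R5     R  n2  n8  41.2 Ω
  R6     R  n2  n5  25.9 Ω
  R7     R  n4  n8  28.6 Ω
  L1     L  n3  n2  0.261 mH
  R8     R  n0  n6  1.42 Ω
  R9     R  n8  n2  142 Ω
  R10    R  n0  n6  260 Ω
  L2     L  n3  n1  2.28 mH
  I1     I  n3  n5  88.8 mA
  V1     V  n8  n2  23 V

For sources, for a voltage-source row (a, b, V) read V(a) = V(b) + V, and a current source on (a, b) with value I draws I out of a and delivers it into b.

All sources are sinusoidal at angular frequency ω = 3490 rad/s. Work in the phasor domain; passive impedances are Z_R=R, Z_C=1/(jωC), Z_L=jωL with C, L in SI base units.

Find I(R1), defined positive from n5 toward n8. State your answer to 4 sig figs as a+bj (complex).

Element admittances at ω=3490 rad/s:
  Y(R1) = 0.007634+0.000j S between n8,n5
  Y(R2) = 0.1435+0.000j S between n2,n7
  Y(R3) = 0.001767+0.000j S between n1,n6
  Y(R4) = 0.4016+0.000j S between n7,n4
  Y(R5) = 0.02427+0.000j S between n2,n8
  Y(R6) = 0.03861+0.000j S between n2,n5
  Y(R7) = 0.03497+0.000j S between n4,n8
  Y(L1) = 0.000-1.098j S between n3,n2
  Y(R8) = 0.7042+0.000j S between n0,n6
  Y(R9) = 0.007042+0.000j S between n8,n2
  Y(R10) = 0.003846+0.000j S between n0,n6
  Y(L2) = 0.000-0.1257j S between n3,n1
  I1: injects 0.0888 A into n5 (from n3)
  V1: constraint V(n8)−V(n2) = 23
Assemble and solve the 9×9 MNA system:
  V(n1)=0.000+0.000j  V(n2)=0.000+0.08089j  V(n3)=0.000+0.000j  V(n4)=5.717+0.08089j  V(n5)=5.717+0.08089j  V(n6)=0.000+0.000j  V(n7)=4.212+0.08089j  V(n8)=23.00+0.08089j
  i(V1)=-1.456+0.000j

-0.1319+0.000j A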